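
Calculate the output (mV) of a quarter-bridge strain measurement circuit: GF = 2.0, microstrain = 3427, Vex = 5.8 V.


Quarter bridge output: Vout = (GF * epsilon * Vex) / 4.
Vout = (2.0 * 3427e-6 * 5.8) / 4
Vout = 0.0397532 / 4 V
Vout = 0.0099383 V = 9.9383 mV

9.9383 mV


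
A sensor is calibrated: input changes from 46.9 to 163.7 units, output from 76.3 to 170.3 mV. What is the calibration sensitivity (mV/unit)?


Sensitivity = (y2 - y1) / (x2 - x1).
S = (170.3 - 76.3) / (163.7 - 46.9)
S = 94.0 / 116.8
S = 0.8048 mV/unit

0.8048 mV/unit


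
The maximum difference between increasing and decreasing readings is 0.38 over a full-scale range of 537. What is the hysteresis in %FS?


Hysteresis = (max difference / full scale) * 100%.
H = (0.38 / 537) * 100
H = 0.071 %FS

0.071 %FS


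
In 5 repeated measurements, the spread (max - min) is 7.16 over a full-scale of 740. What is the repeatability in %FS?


Repeatability = (spread / full scale) * 100%.
R = (7.16 / 740) * 100
R = 0.968 %FS

0.968 %FS


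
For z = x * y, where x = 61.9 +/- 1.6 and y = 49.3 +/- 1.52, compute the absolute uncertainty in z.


For a product z = x*y, the relative uncertainty is:
uz/z = sqrt((ux/x)^2 + (uy/y)^2)
Relative uncertainties: ux/x = 1.6/61.9 = 0.025848
uy/y = 1.52/49.3 = 0.030832
z = 61.9 * 49.3 = 3051.7
uz = 3051.7 * sqrt(0.025848^2 + 0.030832^2) = 122.779

122.779


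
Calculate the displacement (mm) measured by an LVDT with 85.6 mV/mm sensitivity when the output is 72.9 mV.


Displacement = Vout / sensitivity.
d = 72.9 / 85.6
d = 0.852 mm

0.852 mm


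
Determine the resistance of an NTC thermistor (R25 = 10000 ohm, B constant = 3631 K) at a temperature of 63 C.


NTC thermistor equation: Rt = R25 * exp(B * (1/T - 1/T25)).
T in Kelvin: 336.15 K, T25 = 298.15 K
1/T - 1/T25 = 1/336.15 - 1/298.15 = -0.00037915
B * (1/T - 1/T25) = 3631 * -0.00037915 = -1.3767
Rt = 10000 * exp(-1.3767) = 2524.1 ohm

2524.1 ohm


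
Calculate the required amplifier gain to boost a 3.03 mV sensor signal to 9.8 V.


Gain = Vout / Vin (converting to same units).
G = 9.8 V / 3.03 mV
G = 9800.0 mV / 3.03 mV
G = 3234.32

3234.32


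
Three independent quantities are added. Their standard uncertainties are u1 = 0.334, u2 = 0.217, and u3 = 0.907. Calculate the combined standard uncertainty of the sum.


For a sum of independent quantities, uc = sqrt(u1^2 + u2^2 + u3^2).
uc = sqrt(0.334^2 + 0.217^2 + 0.907^2)
uc = sqrt(0.111556 + 0.047089 + 0.822649)
uc = 0.9906

0.9906


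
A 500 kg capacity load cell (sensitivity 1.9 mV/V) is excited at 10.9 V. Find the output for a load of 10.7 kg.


Vout = rated_output * Vex * (load / capacity).
Vout = 1.9 * 10.9 * (10.7 / 500)
Vout = 1.9 * 10.9 * 0.0214
Vout = 0.443 mV

0.443 mV


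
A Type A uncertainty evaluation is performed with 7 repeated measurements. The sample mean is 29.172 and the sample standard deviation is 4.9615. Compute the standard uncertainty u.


The standard uncertainty for Type A evaluation is u = s / sqrt(n).
u = 4.9615 / sqrt(7)
u = 4.9615 / 2.6458
u = 1.8753

1.8753


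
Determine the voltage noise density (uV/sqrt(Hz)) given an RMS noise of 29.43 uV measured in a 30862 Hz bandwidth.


Noise spectral density = Vrms / sqrt(BW).
NSD = 29.43 / sqrt(30862)
NSD = 29.43 / 175.6758
NSD = 0.1675 uV/sqrt(Hz)

0.1675 uV/sqrt(Hz)


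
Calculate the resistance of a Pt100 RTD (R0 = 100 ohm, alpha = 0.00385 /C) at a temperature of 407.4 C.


The RTD equation: Rt = R0 * (1 + alpha * T).
Rt = 100 * (1 + 0.00385 * 407.4)
Rt = 100 * (1 + 1.56849)
Rt = 100 * 2.56849
Rt = 256.849 ohm

256.849 ohm


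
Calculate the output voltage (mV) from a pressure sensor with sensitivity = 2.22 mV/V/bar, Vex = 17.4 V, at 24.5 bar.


Output = sensitivity * Vex * P.
Vout = 2.22 * 17.4 * 24.5
Vout = 38.628 * 24.5
Vout = 946.39 mV

946.39 mV


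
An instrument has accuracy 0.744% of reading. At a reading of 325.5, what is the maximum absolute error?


Absolute error = (accuracy% / 100) * reading.
Error = (0.744 / 100) * 325.5
Error = 0.00744 * 325.5
Error = 2.4217

2.4217


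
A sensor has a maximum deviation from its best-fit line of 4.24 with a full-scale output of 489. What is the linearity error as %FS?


Linearity error = (max deviation / full scale) * 100%.
Linearity = (4.24 / 489) * 100
Linearity = 0.867 %FS

0.867 %FS


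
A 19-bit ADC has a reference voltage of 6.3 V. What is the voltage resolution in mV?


The resolution (LSB) of an ADC is Vref / 2^n.
LSB = 6.3 / 2^19
LSB = 6.3 / 524288
LSB = 1.202e-05 V = 0.0120163 mV

0.0120163 mV


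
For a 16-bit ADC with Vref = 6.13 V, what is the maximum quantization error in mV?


The maximum quantization error is +/- LSB/2.
LSB = Vref / 2^n = 6.13 / 65536 = 9.354e-05 V
Max error = LSB / 2 = 9.354e-05 / 2 = 4.677e-05 V
Max error = 0.0468 mV

0.0468 mV


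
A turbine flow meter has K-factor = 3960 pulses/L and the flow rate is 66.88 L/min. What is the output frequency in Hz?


Frequency = K * Q / 60 (converting L/min to L/s).
f = 3960 * 66.88 / 60
f = 264844.8 / 60
f = 4414.08 Hz

4414.08 Hz


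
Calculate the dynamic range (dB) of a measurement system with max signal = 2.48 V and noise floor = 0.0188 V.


Dynamic range = 20 * log10(Vmax / Vnoise).
DR = 20 * log10(2.48 / 0.0188)
DR = 20 * log10(131.91)
DR = 42.41 dB

42.41 dB


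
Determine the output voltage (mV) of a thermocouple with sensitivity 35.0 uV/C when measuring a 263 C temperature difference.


The thermocouple output V = sensitivity * dT.
V = 35.0 uV/C * 263 C
V = 9205.0 uV
V = 9.205 mV

9.205 mV


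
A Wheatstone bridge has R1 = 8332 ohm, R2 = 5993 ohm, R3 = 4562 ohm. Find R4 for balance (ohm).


At balance: R1*R4 = R2*R3, so R4 = R2*R3/R1.
R4 = 5993 * 4562 / 8332
R4 = 27340066 / 8332
R4 = 3281.33 ohm

3281.33 ohm


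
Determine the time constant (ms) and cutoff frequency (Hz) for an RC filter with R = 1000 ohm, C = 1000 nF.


Time constant: tau = R * C.
tau = 1000 * 1.00e-06 = 0.001 s
tau = 1.0 ms
Cutoff frequency: fc = 1 / (2*pi*R*C).
fc = 1 / (2*pi*0.001) = 159.15 Hz

tau = 1.0 ms, fc = 159.15 Hz


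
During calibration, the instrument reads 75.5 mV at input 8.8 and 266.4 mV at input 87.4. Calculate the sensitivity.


Sensitivity = (y2 - y1) / (x2 - x1).
S = (266.4 - 75.5) / (87.4 - 8.8)
S = 190.9 / 78.6
S = 2.4288 mV/unit

2.4288 mV/unit


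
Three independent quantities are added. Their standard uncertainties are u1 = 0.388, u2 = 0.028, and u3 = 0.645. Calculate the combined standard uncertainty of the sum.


For a sum of independent quantities, uc = sqrt(u1^2 + u2^2 + u3^2).
uc = sqrt(0.388^2 + 0.028^2 + 0.645^2)
uc = sqrt(0.150544 + 0.000784 + 0.416025)
uc = 0.7532

0.7532


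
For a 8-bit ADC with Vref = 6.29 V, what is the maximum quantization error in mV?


The maximum quantization error is +/- LSB/2.
LSB = Vref / 2^n = 6.29 / 256 = 0.02457031 V
Max error = LSB / 2 = 0.02457031 / 2 = 0.01228516 V
Max error = 12.2852 mV

12.2852 mV


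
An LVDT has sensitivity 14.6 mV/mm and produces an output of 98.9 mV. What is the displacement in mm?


Displacement = Vout / sensitivity.
d = 98.9 / 14.6
d = 6.774 mm

6.774 mm


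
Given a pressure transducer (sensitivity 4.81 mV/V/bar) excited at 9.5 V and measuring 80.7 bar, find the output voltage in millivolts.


Output = sensitivity * Vex * P.
Vout = 4.81 * 9.5 * 80.7
Vout = 45.695 * 80.7
Vout = 3687.59 mV

3687.59 mV


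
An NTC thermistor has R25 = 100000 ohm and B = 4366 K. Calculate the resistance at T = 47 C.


NTC thermistor equation: Rt = R25 * exp(B * (1/T - 1/T25)).
T in Kelvin: 320.15 K, T25 = 298.15 K
1/T - 1/T25 = 1/320.15 - 1/298.15 = -0.00023048
B * (1/T - 1/T25) = 4366 * -0.00023048 = -1.0063
Rt = 100000 * exp(-1.0063) = 36557.7 ohm

36557.7 ohm


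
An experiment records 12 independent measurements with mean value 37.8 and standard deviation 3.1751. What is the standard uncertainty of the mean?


The standard uncertainty for Type A evaluation is u = s / sqrt(n).
u = 3.1751 / sqrt(12)
u = 3.1751 / 3.4641
u = 0.9166

0.9166


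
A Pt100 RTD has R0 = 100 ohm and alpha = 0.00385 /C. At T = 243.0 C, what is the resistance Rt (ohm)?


The RTD equation: Rt = R0 * (1 + alpha * T).
Rt = 100 * (1 + 0.00385 * 243.0)
Rt = 100 * (1 + 0.93555)
Rt = 100 * 1.93555
Rt = 193.555 ohm

193.555 ohm


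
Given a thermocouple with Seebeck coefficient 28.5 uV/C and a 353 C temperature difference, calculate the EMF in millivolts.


The thermocouple output V = sensitivity * dT.
V = 28.5 uV/C * 353 C
V = 10060.5 uV
V = 10.06 mV

10.06 mV


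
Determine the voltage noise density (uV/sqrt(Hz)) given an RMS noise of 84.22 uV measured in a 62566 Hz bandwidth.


Noise spectral density = Vrms / sqrt(BW).
NSD = 84.22 / sqrt(62566)
NSD = 84.22 / 250.132
NSD = 0.3367 uV/sqrt(Hz)

0.3367 uV/sqrt(Hz)


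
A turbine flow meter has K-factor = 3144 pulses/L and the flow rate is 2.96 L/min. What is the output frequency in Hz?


Frequency = K * Q / 60 (converting L/min to L/s).
f = 3144 * 2.96 / 60
f = 9306.24 / 60
f = 155.1 Hz

155.1 Hz


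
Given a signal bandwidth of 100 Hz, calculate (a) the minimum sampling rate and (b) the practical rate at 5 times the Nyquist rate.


By Nyquist theorem, fs_min = 2 * fmax.
fs_min = 2 * 100 = 200 Hz
Practical rate = 5 * fs_min = 5 * 200 = 1000 Hz

fs_min = 200 Hz, fs_practical = 1000 Hz


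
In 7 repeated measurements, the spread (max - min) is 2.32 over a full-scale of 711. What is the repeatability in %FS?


Repeatability = (spread / full scale) * 100%.
R = (2.32 / 711) * 100
R = 0.326 %FS

0.326 %FS


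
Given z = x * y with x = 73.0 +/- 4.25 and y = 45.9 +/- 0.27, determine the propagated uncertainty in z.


For a product z = x*y, the relative uncertainty is:
uz/z = sqrt((ux/x)^2 + (uy/y)^2)
Relative uncertainties: ux/x = 4.25/73.0 = 0.058219
uy/y = 0.27/45.9 = 0.005882
z = 73.0 * 45.9 = 3350.7
uz = 3350.7 * sqrt(0.058219^2 + 0.005882^2) = 196.068

196.068


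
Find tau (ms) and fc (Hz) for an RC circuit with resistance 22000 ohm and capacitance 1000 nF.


Time constant: tau = R * C.
tau = 22000 * 1.00e-06 = 0.022 s
tau = 22.0 ms
Cutoff frequency: fc = 1 / (2*pi*R*C).
fc = 1 / (2*pi*0.022) = 7.23 Hz

tau = 22.0 ms, fc = 7.23 Hz


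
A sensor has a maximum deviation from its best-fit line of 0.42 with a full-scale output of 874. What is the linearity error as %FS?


Linearity error = (max deviation / full scale) * 100%.
Linearity = (0.42 / 874) * 100
Linearity = 0.048 %FS

0.048 %FS


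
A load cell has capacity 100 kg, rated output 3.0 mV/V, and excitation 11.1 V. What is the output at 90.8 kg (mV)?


Vout = rated_output * Vex * (load / capacity).
Vout = 3.0 * 11.1 * (90.8 / 100)
Vout = 3.0 * 11.1 * 0.908
Vout = 30.236 mV

30.236 mV


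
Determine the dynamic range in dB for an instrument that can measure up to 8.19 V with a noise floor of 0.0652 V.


Dynamic range = 20 * log10(Vmax / Vnoise).
DR = 20 * log10(8.19 / 0.0652)
DR = 20 * log10(125.61)
DR = 41.98 dB

41.98 dB


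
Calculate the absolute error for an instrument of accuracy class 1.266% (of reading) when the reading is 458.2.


Absolute error = (accuracy% / 100) * reading.
Error = (1.266 / 100) * 458.2
Error = 0.01266 * 458.2
Error = 5.8008

5.8008


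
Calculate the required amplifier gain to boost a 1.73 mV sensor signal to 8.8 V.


Gain = Vout / Vin (converting to same units).
G = 8.8 V / 1.73 mV
G = 8800.0 mV / 1.73 mV
G = 5086.71

5086.71


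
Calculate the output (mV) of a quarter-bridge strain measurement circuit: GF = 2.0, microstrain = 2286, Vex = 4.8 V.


Quarter bridge output: Vout = (GF * epsilon * Vex) / 4.
Vout = (2.0 * 2286e-6 * 4.8) / 4
Vout = 0.0219456 / 4 V
Vout = 0.0054864 V = 5.4864 mV

5.4864 mV


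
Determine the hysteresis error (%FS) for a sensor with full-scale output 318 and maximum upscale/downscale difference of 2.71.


Hysteresis = (max difference / full scale) * 100%.
H = (2.71 / 318) * 100
H = 0.852 %FS

0.852 %FS


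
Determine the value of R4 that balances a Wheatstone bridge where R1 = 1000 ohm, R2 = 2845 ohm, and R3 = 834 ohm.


At balance: R1*R4 = R2*R3, so R4 = R2*R3/R1.
R4 = 2845 * 834 / 1000
R4 = 2372730 / 1000
R4 = 2372.73 ohm

2372.73 ohm


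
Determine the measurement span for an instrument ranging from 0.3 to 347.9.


Span = upper range - lower range.
Span = 347.9 - (0.3)
Span = 347.6

347.6


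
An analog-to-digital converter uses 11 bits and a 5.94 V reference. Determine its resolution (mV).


The resolution (LSB) of an ADC is Vref / 2^n.
LSB = 5.94 / 2^11
LSB = 5.94 / 2048
LSB = 0.00290039 V = 2.90039062 mV

2.90039062 mV


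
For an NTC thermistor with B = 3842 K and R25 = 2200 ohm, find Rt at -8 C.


NTC thermistor equation: Rt = R25 * exp(B * (1/T - 1/T25)).
T in Kelvin: 265.15 K, T25 = 298.15 K
1/T - 1/T25 = 1/265.15 - 1/298.15 = 0.00041743
B * (1/T - 1/T25) = 3842 * 0.00041743 = 1.6038
Rt = 2200 * exp(1.6038) = 10937.9 ohm

10937.9 ohm


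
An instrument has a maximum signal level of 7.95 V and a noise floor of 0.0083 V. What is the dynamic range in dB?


Dynamic range = 20 * log10(Vmax / Vnoise).
DR = 20 * log10(7.95 / 0.0083)
DR = 20 * log10(957.83)
DR = 59.63 dB

59.63 dB


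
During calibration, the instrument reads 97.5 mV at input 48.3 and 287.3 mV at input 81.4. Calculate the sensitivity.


Sensitivity = (y2 - y1) / (x2 - x1).
S = (287.3 - 97.5) / (81.4 - 48.3)
S = 189.8 / 33.1
S = 5.7341 mV/unit

5.7341 mV/unit


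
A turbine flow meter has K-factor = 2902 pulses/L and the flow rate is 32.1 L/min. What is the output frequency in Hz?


Frequency = K * Q / 60 (converting L/min to L/s).
f = 2902 * 32.1 / 60
f = 93154.2 / 60
f = 1552.57 Hz

1552.57 Hz


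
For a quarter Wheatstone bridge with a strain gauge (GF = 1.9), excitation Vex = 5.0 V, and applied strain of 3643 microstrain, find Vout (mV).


Quarter bridge output: Vout = (GF * epsilon * Vex) / 4.
Vout = (1.9 * 3643e-6 * 5.0) / 4
Vout = 0.0346085 / 4 V
Vout = 0.00865213 V = 8.6521 mV

8.6521 mV


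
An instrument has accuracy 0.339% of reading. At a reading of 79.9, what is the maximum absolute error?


Absolute error = (accuracy% / 100) * reading.
Error = (0.339 / 100) * 79.9
Error = 0.00339 * 79.9
Error = 0.2709

0.2709


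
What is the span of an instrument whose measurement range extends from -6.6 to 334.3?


Span = upper range - lower range.
Span = 334.3 - (-6.6)
Span = 340.9

340.9


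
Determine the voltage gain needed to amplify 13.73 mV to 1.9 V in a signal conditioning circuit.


Gain = Vout / Vin (converting to same units).
G = 1.9 V / 13.73 mV
G = 1900.0 mV / 13.73 mV
G = 138.38

138.38


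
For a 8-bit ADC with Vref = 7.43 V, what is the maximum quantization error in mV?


The maximum quantization error is +/- LSB/2.
LSB = Vref / 2^n = 7.43 / 256 = 0.02902344 V
Max error = LSB / 2 = 0.02902344 / 2 = 0.01451172 V
Max error = 14.5117 mV

14.5117 mV


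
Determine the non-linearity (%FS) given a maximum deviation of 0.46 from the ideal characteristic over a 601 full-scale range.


Linearity error = (max deviation / full scale) * 100%.
Linearity = (0.46 / 601) * 100
Linearity = 0.077 %FS

0.077 %FS


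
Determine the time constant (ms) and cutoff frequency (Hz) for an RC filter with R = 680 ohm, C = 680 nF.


Time constant: tau = R * C.
tau = 680 * 6.80e-07 = 0.0004624 s
tau = 0.4624 ms
Cutoff frequency: fc = 1 / (2*pi*R*C).
fc = 1 / (2*pi*0.0004624) = 344.19 Hz

tau = 0.4624 ms, fc = 344.19 Hz


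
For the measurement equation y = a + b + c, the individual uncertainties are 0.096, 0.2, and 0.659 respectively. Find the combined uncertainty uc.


For a sum of independent quantities, uc = sqrt(u1^2 + u2^2 + u3^2).
uc = sqrt(0.096^2 + 0.2^2 + 0.659^2)
uc = sqrt(0.009216 + 0.04 + 0.434281)
uc = 0.6953

0.6953


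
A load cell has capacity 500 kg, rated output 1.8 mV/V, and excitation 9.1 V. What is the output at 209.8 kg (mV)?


Vout = rated_output * Vex * (load / capacity).
Vout = 1.8 * 9.1 * (209.8 / 500)
Vout = 1.8 * 9.1 * 0.4196
Vout = 6.873 mV

6.873 mV


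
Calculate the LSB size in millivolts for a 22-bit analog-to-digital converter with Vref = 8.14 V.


The resolution (LSB) of an ADC is Vref / 2^n.
LSB = 8.14 / 2^22
LSB = 8.14 / 4194304
LSB = 1.94e-06 V = 0.00194073 mV

0.00194073 mV


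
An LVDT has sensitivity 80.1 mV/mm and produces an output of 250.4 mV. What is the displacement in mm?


Displacement = Vout / sensitivity.
d = 250.4 / 80.1
d = 3.126 mm

3.126 mm


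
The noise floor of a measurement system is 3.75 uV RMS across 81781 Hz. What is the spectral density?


Noise spectral density = Vrms / sqrt(BW).
NSD = 3.75 / sqrt(81781)
NSD = 3.75 / 285.9738
NSD = 0.0131 uV/sqrt(Hz)

0.0131 uV/sqrt(Hz)


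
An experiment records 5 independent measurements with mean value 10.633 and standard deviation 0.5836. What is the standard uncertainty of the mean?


The standard uncertainty for Type A evaluation is u = s / sqrt(n).
u = 0.5836 / sqrt(5)
u = 0.5836 / 2.2361
u = 0.261

0.261


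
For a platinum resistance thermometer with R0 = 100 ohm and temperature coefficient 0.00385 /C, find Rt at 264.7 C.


The RTD equation: Rt = R0 * (1 + alpha * T).
Rt = 100 * (1 + 0.00385 * 264.7)
Rt = 100 * (1 + 1.019095)
Rt = 100 * 2.019095
Rt = 201.91 ohm

201.91 ohm


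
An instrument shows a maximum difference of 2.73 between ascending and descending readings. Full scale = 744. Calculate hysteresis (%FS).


Hysteresis = (max difference / full scale) * 100%.
H = (2.73 / 744) * 100
H = 0.367 %FS

0.367 %FS


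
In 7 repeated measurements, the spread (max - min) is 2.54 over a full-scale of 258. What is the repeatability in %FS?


Repeatability = (spread / full scale) * 100%.
R = (2.54 / 258) * 100
R = 0.984 %FS

0.984 %FS


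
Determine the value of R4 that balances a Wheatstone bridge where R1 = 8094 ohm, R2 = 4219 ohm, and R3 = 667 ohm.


At balance: R1*R4 = R2*R3, so R4 = R2*R3/R1.
R4 = 4219 * 667 / 8094
R4 = 2814073 / 8094
R4 = 347.67 ohm

347.67 ohm


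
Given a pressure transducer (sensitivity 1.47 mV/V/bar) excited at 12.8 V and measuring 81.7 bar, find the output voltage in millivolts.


Output = sensitivity * Vex * P.
Vout = 1.47 * 12.8 * 81.7
Vout = 18.816 * 81.7
Vout = 1537.27 mV

1537.27 mV


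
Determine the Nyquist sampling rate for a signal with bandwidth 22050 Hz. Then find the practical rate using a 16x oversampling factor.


By Nyquist theorem, fs_min = 2 * fmax.
fs_min = 2 * 22050 = 44100 Hz
Practical rate = 16 * fs_min = 16 * 44100 = 705600 Hz

fs_min = 44100 Hz, fs_practical = 705600 Hz


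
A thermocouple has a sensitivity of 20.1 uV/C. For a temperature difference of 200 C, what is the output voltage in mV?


The thermocouple output V = sensitivity * dT.
V = 20.1 uV/C * 200 C
V = 4020.0 uV
V = 4.02 mV

4.02 mV


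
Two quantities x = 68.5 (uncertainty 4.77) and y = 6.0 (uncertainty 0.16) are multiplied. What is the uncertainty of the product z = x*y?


For a product z = x*y, the relative uncertainty is:
uz/z = sqrt((ux/x)^2 + (uy/y)^2)
Relative uncertainties: ux/x = 4.77/68.5 = 0.069635
uy/y = 0.16/6.0 = 0.026667
z = 68.5 * 6.0 = 411.0
uz = 411.0 * sqrt(0.069635^2 + 0.026667^2) = 30.647

30.647


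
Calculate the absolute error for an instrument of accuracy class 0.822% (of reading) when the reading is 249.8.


Absolute error = (accuracy% / 100) * reading.
Error = (0.822 / 100) * 249.8
Error = 0.00822 * 249.8
Error = 2.0534

2.0534


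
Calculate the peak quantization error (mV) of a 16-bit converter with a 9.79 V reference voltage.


The maximum quantization error is +/- LSB/2.
LSB = Vref / 2^n = 9.79 / 65536 = 0.00014938 V
Max error = LSB / 2 = 0.00014938 / 2 = 7.469e-05 V
Max error = 0.0747 mV

0.0747 mV


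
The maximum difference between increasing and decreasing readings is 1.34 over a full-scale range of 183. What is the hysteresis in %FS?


Hysteresis = (max difference / full scale) * 100%.
H = (1.34 / 183) * 100
H = 0.732 %FS

0.732 %FS


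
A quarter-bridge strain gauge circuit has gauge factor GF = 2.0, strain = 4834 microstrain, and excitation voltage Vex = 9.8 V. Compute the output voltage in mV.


Quarter bridge output: Vout = (GF * epsilon * Vex) / 4.
Vout = (2.0 * 4834e-6 * 9.8) / 4
Vout = 0.0947464 / 4 V
Vout = 0.0236866 V = 23.6866 mV

23.6866 mV


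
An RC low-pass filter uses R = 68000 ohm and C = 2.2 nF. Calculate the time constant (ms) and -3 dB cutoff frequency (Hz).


Time constant: tau = R * C.
tau = 68000 * 2.20e-09 = 0.0001496 s
tau = 0.1496 ms
Cutoff frequency: fc = 1 / (2*pi*R*C).
fc = 1 / (2*pi*0.0001496) = 1063.87 Hz

tau = 0.1496 ms, fc = 1063.87 Hz


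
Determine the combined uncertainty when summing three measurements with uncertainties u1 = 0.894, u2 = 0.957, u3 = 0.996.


For a sum of independent quantities, uc = sqrt(u1^2 + u2^2 + u3^2).
uc = sqrt(0.894^2 + 0.957^2 + 0.996^2)
uc = sqrt(0.799236 + 0.915849 + 0.992016)
uc = 1.6453

1.6453


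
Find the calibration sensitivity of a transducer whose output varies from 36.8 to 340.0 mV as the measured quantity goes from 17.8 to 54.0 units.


Sensitivity = (y2 - y1) / (x2 - x1).
S = (340.0 - 36.8) / (54.0 - 17.8)
S = 303.2 / 36.2
S = 8.3757 mV/unit

8.3757 mV/unit


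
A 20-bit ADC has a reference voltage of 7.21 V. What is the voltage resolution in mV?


The resolution (LSB) of an ADC is Vref / 2^n.
LSB = 7.21 / 2^20
LSB = 7.21 / 1048576
LSB = 6.88e-06 V = 0.00687599 mV

0.00687599 mV


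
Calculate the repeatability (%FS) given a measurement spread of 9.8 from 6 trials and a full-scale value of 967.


Repeatability = (spread / full scale) * 100%.
R = (9.8 / 967) * 100
R = 1.013 %FS

1.013 %FS


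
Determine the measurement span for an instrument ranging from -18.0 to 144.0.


Span = upper range - lower range.
Span = 144.0 - (-18.0)
Span = 162.0

162.0


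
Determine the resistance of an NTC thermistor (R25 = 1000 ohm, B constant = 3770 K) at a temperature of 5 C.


NTC thermistor equation: Rt = R25 * exp(B * (1/T - 1/T25)).
T in Kelvin: 278.15 K, T25 = 298.15 K
1/T - 1/T25 = 1/278.15 - 1/298.15 = 0.00024117
B * (1/T - 1/T25) = 3770 * 0.00024117 = 0.9092
Rt = 1000 * exp(0.9092) = 2482.3 ohm

2482.3 ohm


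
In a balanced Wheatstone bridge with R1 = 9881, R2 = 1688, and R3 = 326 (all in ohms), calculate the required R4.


At balance: R1*R4 = R2*R3, so R4 = R2*R3/R1.
R4 = 1688 * 326 / 9881
R4 = 550288 / 9881
R4 = 55.69 ohm

55.69 ohm


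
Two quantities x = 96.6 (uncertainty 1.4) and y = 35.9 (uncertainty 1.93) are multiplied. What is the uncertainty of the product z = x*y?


For a product z = x*y, the relative uncertainty is:
uz/z = sqrt((ux/x)^2 + (uy/y)^2)
Relative uncertainties: ux/x = 1.4/96.6 = 0.014493
uy/y = 1.93/35.9 = 0.05376
z = 96.6 * 35.9 = 3467.9
uz = 3467.9 * sqrt(0.014493^2 + 0.05376^2) = 193.094

193.094


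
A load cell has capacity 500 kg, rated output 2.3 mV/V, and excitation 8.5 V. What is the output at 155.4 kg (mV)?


Vout = rated_output * Vex * (load / capacity).
Vout = 2.3 * 8.5 * (155.4 / 500)
Vout = 2.3 * 8.5 * 0.3108
Vout = 6.076 mV

6.076 mV


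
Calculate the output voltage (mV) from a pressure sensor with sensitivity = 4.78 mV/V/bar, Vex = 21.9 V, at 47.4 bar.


Output = sensitivity * Vex * P.
Vout = 4.78 * 21.9 * 47.4
Vout = 104.682 * 47.4
Vout = 4961.93 mV

4961.93 mV


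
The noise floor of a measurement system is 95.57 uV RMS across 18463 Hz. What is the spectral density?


Noise spectral density = Vrms / sqrt(BW).
NSD = 95.57 / sqrt(18463)
NSD = 95.57 / 135.8786
NSD = 0.7033 uV/sqrt(Hz)

0.7033 uV/sqrt(Hz)


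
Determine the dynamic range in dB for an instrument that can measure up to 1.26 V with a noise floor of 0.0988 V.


Dynamic range = 20 * log10(Vmax / Vnoise).
DR = 20 * log10(1.26 / 0.0988)
DR = 20 * log10(12.75)
DR = 22.11 dB

22.11 dB


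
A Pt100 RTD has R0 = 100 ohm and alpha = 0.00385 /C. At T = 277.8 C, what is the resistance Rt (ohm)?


The RTD equation: Rt = R0 * (1 + alpha * T).
Rt = 100 * (1 + 0.00385 * 277.8)
Rt = 100 * (1 + 1.06953)
Rt = 100 * 2.06953
Rt = 206.953 ohm

206.953 ohm


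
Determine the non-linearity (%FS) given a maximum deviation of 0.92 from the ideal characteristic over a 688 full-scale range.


Linearity error = (max deviation / full scale) * 100%.
Linearity = (0.92 / 688) * 100
Linearity = 0.134 %FS

0.134 %FS


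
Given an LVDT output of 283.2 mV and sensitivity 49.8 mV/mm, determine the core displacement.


Displacement = Vout / sensitivity.
d = 283.2 / 49.8
d = 5.687 mm

5.687 mm


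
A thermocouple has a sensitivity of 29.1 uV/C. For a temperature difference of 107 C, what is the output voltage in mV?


The thermocouple output V = sensitivity * dT.
V = 29.1 uV/C * 107 C
V = 3113.7 uV
V = 3.114 mV

3.114 mV


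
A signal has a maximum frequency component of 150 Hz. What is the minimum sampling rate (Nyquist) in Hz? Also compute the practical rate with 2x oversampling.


By Nyquist theorem, fs_min = 2 * fmax.
fs_min = 2 * 150 = 300 Hz
Practical rate = 2 * fs_min = 2 * 300 = 600 Hz

fs_min = 300 Hz, fs_practical = 600 Hz


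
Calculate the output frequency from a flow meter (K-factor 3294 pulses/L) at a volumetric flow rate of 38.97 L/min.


Frequency = K * Q / 60 (converting L/min to L/s).
f = 3294 * 38.97 / 60
f = 128367.18 / 60
f = 2139.45 Hz

2139.45 Hz


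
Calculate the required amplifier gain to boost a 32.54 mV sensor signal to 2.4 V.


Gain = Vout / Vin (converting to same units).
G = 2.4 V / 32.54 mV
G = 2400.0 mV / 32.54 mV
G = 73.76

73.76


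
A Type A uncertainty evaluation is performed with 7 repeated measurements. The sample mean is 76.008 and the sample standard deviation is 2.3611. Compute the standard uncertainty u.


The standard uncertainty for Type A evaluation is u = s / sqrt(n).
u = 2.3611 / sqrt(7)
u = 2.3611 / 2.6458
u = 0.8924

0.8924


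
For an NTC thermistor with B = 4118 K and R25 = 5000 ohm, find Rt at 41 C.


NTC thermistor equation: Rt = R25 * exp(B * (1/T - 1/T25)).
T in Kelvin: 314.15 K, T25 = 298.15 K
1/T - 1/T25 = 1/314.15 - 1/298.15 = -0.00017082
B * (1/T - 1/T25) = 4118 * -0.00017082 = -0.7035
Rt = 5000 * exp(-0.7035) = 2474.4 ohm

2474.4 ohm


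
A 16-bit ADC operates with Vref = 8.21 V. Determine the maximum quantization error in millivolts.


The maximum quantization error is +/- LSB/2.
LSB = Vref / 2^n = 8.21 / 65536 = 0.00012527 V
Max error = LSB / 2 = 0.00012527 / 2 = 6.264e-05 V
Max error = 0.0626 mV

0.0626 mV


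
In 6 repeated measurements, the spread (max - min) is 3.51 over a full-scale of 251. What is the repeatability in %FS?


Repeatability = (spread / full scale) * 100%.
R = (3.51 / 251) * 100
R = 1.398 %FS

1.398 %FS


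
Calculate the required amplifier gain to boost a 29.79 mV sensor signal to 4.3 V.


Gain = Vout / Vin (converting to same units).
G = 4.3 V / 29.79 mV
G = 4300.0 mV / 29.79 mV
G = 144.34

144.34


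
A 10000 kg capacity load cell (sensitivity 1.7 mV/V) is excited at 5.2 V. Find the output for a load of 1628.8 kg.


Vout = rated_output * Vex * (load / capacity).
Vout = 1.7 * 5.2 * (1628.8 / 10000)
Vout = 1.7 * 5.2 * 0.16288
Vout = 1.44 mV

1.44 mV


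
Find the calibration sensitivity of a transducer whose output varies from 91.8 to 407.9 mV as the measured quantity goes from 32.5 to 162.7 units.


Sensitivity = (y2 - y1) / (x2 - x1).
S = (407.9 - 91.8) / (162.7 - 32.5)
S = 316.1 / 130.2
S = 2.4278 mV/unit

2.4278 mV/unit


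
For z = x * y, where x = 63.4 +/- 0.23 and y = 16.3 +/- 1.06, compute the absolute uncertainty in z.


For a product z = x*y, the relative uncertainty is:
uz/z = sqrt((ux/x)^2 + (uy/y)^2)
Relative uncertainties: ux/x = 0.23/63.4 = 0.003628
uy/y = 1.06/16.3 = 0.065031
z = 63.4 * 16.3 = 1033.4
uz = 1033.4 * sqrt(0.003628^2 + 0.065031^2) = 67.308

67.308


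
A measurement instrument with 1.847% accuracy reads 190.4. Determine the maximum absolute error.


Absolute error = (accuracy% / 100) * reading.
Error = (1.847 / 100) * 190.4
Error = 0.01847 * 190.4
Error = 3.5167

3.5167


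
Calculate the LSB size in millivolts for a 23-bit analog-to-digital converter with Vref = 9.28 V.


The resolution (LSB) of an ADC is Vref / 2^n.
LSB = 9.28 / 2^23
LSB = 9.28 / 8388608
LSB = 1.11e-06 V = 0.00110626 mV

0.00110626 mV


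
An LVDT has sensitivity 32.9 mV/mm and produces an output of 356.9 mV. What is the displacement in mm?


Displacement = Vout / sensitivity.
d = 356.9 / 32.9
d = 10.848 mm

10.848 mm


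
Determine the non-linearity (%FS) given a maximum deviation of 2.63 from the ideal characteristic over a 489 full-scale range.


Linearity error = (max deviation / full scale) * 100%.
Linearity = (2.63 / 489) * 100
Linearity = 0.538 %FS

0.538 %FS


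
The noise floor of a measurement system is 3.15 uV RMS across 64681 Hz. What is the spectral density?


Noise spectral density = Vrms / sqrt(BW).
NSD = 3.15 / sqrt(64681)
NSD = 3.15 / 254.3246
NSD = 0.0124 uV/sqrt(Hz)

0.0124 uV/sqrt(Hz)


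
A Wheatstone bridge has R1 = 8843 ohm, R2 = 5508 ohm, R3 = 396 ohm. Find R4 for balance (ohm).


At balance: R1*R4 = R2*R3, so R4 = R2*R3/R1.
R4 = 5508 * 396 / 8843
R4 = 2181168 / 8843
R4 = 246.65 ohm

246.65 ohm


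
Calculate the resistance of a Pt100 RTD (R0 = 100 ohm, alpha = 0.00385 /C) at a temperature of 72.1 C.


The RTD equation: Rt = R0 * (1 + alpha * T).
Rt = 100 * (1 + 0.00385 * 72.1)
Rt = 100 * (1 + 0.277585)
Rt = 100 * 1.277585
Rt = 127.758 ohm

127.758 ohm


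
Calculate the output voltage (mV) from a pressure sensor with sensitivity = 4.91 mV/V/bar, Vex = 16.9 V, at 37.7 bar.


Output = sensitivity * Vex * P.
Vout = 4.91 * 16.9 * 37.7
Vout = 82.979 * 37.7
Vout = 3128.31 mV

3128.31 mV


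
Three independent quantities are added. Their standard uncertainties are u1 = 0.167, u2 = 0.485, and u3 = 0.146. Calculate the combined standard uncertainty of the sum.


For a sum of independent quantities, uc = sqrt(u1^2 + u2^2 + u3^2).
uc = sqrt(0.167^2 + 0.485^2 + 0.146^2)
uc = sqrt(0.027889 + 0.235225 + 0.021316)
uc = 0.5333

0.5333


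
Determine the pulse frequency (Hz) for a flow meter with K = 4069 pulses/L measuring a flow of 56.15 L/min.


Frequency = K * Q / 60 (converting L/min to L/s).
f = 4069 * 56.15 / 60
f = 228474.35 / 60
f = 3807.91 Hz

3807.91 Hz


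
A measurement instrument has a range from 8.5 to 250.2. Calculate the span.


Span = upper range - lower range.
Span = 250.2 - (8.5)
Span = 241.7

241.7


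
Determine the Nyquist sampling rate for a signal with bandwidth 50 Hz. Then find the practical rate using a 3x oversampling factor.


By Nyquist theorem, fs_min = 2 * fmax.
fs_min = 2 * 50 = 100 Hz
Practical rate = 3 * fs_min = 3 * 100 = 300 Hz

fs_min = 100 Hz, fs_practical = 300 Hz


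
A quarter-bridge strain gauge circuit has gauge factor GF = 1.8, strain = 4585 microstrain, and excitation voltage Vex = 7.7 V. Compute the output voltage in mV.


Quarter bridge output: Vout = (GF * epsilon * Vex) / 4.
Vout = (1.8 * 4585e-6 * 7.7) / 4
Vout = 0.0635481 / 4 V
Vout = 0.01588702 V = 15.887 mV

15.887 mV


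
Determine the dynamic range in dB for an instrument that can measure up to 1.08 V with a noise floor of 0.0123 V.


Dynamic range = 20 * log10(Vmax / Vnoise).
DR = 20 * log10(1.08 / 0.0123)
DR = 20 * log10(87.8)
DR = 38.87 dB

38.87 dB


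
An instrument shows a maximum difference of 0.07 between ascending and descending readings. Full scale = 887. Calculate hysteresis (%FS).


Hysteresis = (max difference / full scale) * 100%.
H = (0.07 / 887) * 100
H = 0.008 %FS

0.008 %FS


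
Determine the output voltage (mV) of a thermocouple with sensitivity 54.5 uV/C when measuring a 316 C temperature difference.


The thermocouple output V = sensitivity * dT.
V = 54.5 uV/C * 316 C
V = 17222.0 uV
V = 17.222 mV

17.222 mV


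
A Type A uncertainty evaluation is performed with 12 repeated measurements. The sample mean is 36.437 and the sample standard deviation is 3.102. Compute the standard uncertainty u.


The standard uncertainty for Type A evaluation is u = s / sqrt(n).
u = 3.102 / sqrt(12)
u = 3.102 / 3.4641
u = 0.8955

0.8955


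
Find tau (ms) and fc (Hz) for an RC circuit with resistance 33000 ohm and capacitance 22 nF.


Time constant: tau = R * C.
tau = 33000 * 2.20e-08 = 0.000726 s
tau = 0.726 ms
Cutoff frequency: fc = 1 / (2*pi*R*C).
fc = 1 / (2*pi*0.000726) = 219.22 Hz

tau = 0.726 ms, fc = 219.22 Hz


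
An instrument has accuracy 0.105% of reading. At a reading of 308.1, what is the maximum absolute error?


Absolute error = (accuracy% / 100) * reading.
Error = (0.105 / 100) * 308.1
Error = 0.00105 * 308.1
Error = 0.3235

0.3235


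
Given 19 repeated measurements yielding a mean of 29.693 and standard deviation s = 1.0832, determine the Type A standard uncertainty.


The standard uncertainty for Type A evaluation is u = s / sqrt(n).
u = 1.0832 / sqrt(19)
u = 1.0832 / 4.3589
u = 0.2485

0.2485


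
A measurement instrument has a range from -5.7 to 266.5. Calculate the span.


Span = upper range - lower range.
Span = 266.5 - (-5.7)
Span = 272.2

272.2


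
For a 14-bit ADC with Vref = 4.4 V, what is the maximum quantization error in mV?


The maximum quantization error is +/- LSB/2.
LSB = Vref / 2^n = 4.4 / 16384 = 0.00026855 V
Max error = LSB / 2 = 0.00026855 / 2 = 0.00013428 V
Max error = 0.1343 mV

0.1343 mV


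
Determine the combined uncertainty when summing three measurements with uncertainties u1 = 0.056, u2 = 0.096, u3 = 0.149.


For a sum of independent quantities, uc = sqrt(u1^2 + u2^2 + u3^2).
uc = sqrt(0.056^2 + 0.096^2 + 0.149^2)
uc = sqrt(0.003136 + 0.009216 + 0.022201)
uc = 0.1859

0.1859


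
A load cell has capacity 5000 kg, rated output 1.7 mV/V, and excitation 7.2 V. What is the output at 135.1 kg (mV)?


Vout = rated_output * Vex * (load / capacity).
Vout = 1.7 * 7.2 * (135.1 / 5000)
Vout = 1.7 * 7.2 * 0.02702
Vout = 0.331 mV

0.331 mV


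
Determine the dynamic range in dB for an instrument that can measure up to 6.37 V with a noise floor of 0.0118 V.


Dynamic range = 20 * log10(Vmax / Vnoise).
DR = 20 * log10(6.37 / 0.0118)
DR = 20 * log10(539.83)
DR = 54.65 dB

54.65 dB


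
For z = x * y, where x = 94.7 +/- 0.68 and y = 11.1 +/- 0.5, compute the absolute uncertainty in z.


For a product z = x*y, the relative uncertainty is:
uz/z = sqrt((ux/x)^2 + (uy/y)^2)
Relative uncertainties: ux/x = 0.68/94.7 = 0.007181
uy/y = 0.5/11.1 = 0.045045
z = 94.7 * 11.1 = 1051.2
uz = 1051.2 * sqrt(0.007181^2 + 0.045045^2) = 47.948

47.948


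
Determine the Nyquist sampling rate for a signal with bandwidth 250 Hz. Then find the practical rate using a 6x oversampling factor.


By Nyquist theorem, fs_min = 2 * fmax.
fs_min = 2 * 250 = 500 Hz
Practical rate = 6 * fs_min = 6 * 500 = 3000 Hz

fs_min = 500 Hz, fs_practical = 3000 Hz


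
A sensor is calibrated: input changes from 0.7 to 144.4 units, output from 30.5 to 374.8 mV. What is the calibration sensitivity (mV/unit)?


Sensitivity = (y2 - y1) / (x2 - x1).
S = (374.8 - 30.5) / (144.4 - 0.7)
S = 344.3 / 143.7
S = 2.396 mV/unit

2.396 mV/unit


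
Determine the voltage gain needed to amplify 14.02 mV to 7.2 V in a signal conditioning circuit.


Gain = Vout / Vin (converting to same units).
G = 7.2 V / 14.02 mV
G = 7200.0 mV / 14.02 mV
G = 513.55

513.55


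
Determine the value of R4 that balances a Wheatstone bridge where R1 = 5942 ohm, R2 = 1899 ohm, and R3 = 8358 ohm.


At balance: R1*R4 = R2*R3, so R4 = R2*R3/R1.
R4 = 1899 * 8358 / 5942
R4 = 15871842 / 5942
R4 = 2671.13 ohm

2671.13 ohm


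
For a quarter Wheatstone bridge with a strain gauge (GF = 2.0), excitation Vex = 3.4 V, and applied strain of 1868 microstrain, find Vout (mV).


Quarter bridge output: Vout = (GF * epsilon * Vex) / 4.
Vout = (2.0 * 1868e-6 * 3.4) / 4
Vout = 0.0127024 / 4 V
Vout = 0.0031756 V = 3.1756 mV

3.1756 mV


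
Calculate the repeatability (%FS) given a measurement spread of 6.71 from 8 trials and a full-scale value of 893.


Repeatability = (spread / full scale) * 100%.
R = (6.71 / 893) * 100
R = 0.751 %FS

0.751 %FS


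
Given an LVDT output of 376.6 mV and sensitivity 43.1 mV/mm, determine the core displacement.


Displacement = Vout / sensitivity.
d = 376.6 / 43.1
d = 8.738 mm

8.738 mm


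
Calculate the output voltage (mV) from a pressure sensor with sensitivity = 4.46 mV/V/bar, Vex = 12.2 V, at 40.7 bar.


Output = sensitivity * Vex * P.
Vout = 4.46 * 12.2 * 40.7
Vout = 54.412 * 40.7
Vout = 2214.57 mV

2214.57 mV


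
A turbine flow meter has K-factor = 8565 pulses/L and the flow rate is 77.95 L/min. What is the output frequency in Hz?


Frequency = K * Q / 60 (converting L/min to L/s).
f = 8565 * 77.95 / 60
f = 667641.75 / 60
f = 11127.36 Hz

11127.36 Hz


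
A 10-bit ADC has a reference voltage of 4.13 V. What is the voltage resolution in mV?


The resolution (LSB) of an ADC is Vref / 2^n.
LSB = 4.13 / 2^10
LSB = 4.13 / 1024
LSB = 0.0040332 V = 4.03320312 mV

4.03320312 mV


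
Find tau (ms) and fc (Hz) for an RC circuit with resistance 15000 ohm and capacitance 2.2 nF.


Time constant: tau = R * C.
tau = 15000 * 2.20e-09 = 3.3e-05 s
tau = 0.033 ms
Cutoff frequency: fc = 1 / (2*pi*R*C).
fc = 1 / (2*pi*3.3e-05) = 4822.88 Hz

tau = 0.033 ms, fc = 4822.88 Hz


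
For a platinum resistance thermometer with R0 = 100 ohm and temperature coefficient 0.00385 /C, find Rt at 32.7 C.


The RTD equation: Rt = R0 * (1 + alpha * T).
Rt = 100 * (1 + 0.00385 * 32.7)
Rt = 100 * (1 + 0.125895)
Rt = 100 * 1.125895
Rt = 112.59 ohm

112.59 ohm


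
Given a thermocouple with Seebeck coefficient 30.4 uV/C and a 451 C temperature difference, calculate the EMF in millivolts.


The thermocouple output V = sensitivity * dT.
V = 30.4 uV/C * 451 C
V = 13710.4 uV
V = 13.71 mV

13.71 mV


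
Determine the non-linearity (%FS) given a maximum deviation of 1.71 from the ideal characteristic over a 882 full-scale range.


Linearity error = (max deviation / full scale) * 100%.
Linearity = (1.71 / 882) * 100
Linearity = 0.194 %FS

0.194 %FS


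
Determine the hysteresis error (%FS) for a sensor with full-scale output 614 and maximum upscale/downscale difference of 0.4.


Hysteresis = (max difference / full scale) * 100%.
H = (0.4 / 614) * 100
H = 0.065 %FS

0.065 %FS


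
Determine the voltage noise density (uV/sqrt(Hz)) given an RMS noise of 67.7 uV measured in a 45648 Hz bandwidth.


Noise spectral density = Vrms / sqrt(BW).
NSD = 67.7 / sqrt(45648)
NSD = 67.7 / 213.6539
NSD = 0.3169 uV/sqrt(Hz)

0.3169 uV/sqrt(Hz)


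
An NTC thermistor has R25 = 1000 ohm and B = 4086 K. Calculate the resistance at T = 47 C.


NTC thermistor equation: Rt = R25 * exp(B * (1/T - 1/T25)).
T in Kelvin: 320.15 K, T25 = 298.15 K
1/T - 1/T25 = 1/320.15 - 1/298.15 = -0.00023048
B * (1/T - 1/T25) = 4086 * -0.00023048 = -0.9417
Rt = 1000 * exp(-0.9417) = 389.9 ohm

389.9 ohm


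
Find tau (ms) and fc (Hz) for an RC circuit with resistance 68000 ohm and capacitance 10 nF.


Time constant: tau = R * C.
tau = 68000 * 1.00e-08 = 0.00068 s
tau = 0.68 ms
Cutoff frequency: fc = 1 / (2*pi*R*C).
fc = 1 / (2*pi*0.00068) = 234.05 Hz

tau = 0.68 ms, fc = 234.05 Hz


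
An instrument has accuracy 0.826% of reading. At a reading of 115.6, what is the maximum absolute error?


Absolute error = (accuracy% / 100) * reading.
Error = (0.826 / 100) * 115.6
Error = 0.00826 * 115.6
Error = 0.9549

0.9549


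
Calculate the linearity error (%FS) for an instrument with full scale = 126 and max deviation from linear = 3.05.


Linearity error = (max deviation / full scale) * 100%.
Linearity = (3.05 / 126) * 100
Linearity = 2.421 %FS

2.421 %FS
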